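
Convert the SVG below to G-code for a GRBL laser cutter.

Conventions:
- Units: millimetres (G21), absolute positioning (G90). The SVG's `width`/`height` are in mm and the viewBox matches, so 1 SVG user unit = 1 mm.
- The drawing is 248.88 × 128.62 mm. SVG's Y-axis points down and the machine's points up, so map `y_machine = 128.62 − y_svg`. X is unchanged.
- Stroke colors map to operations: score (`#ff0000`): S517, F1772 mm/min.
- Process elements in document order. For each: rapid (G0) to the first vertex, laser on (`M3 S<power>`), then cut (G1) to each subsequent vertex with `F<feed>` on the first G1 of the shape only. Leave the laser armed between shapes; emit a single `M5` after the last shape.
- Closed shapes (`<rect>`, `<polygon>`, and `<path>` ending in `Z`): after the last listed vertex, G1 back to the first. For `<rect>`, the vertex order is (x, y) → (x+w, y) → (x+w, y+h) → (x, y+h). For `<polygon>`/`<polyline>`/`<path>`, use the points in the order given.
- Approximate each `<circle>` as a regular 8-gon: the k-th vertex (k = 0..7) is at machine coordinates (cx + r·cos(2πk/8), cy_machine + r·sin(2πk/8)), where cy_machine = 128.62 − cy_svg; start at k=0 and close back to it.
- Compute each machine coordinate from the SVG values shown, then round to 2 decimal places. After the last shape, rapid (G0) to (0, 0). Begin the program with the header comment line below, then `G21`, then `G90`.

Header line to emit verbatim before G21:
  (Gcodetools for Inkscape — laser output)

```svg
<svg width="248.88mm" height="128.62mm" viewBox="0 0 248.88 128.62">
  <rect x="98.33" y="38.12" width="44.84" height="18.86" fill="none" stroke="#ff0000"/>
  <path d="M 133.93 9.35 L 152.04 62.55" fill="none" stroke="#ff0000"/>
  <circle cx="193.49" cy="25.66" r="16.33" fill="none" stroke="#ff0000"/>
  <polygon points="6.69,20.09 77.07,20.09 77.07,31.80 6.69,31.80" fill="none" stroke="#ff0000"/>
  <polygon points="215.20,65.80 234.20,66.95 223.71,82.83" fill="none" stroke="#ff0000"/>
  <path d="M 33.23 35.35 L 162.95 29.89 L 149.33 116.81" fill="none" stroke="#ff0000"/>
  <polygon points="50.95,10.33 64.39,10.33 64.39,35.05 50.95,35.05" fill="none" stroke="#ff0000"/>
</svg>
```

Since the viewBox matches the mm dimensions, user units are millimetres directly. The only transform is the Y-flip y_m = 128.62 − y_svg.

Shape 1 is a rectangle drawn with `<rect>`. Its stroke #ff0000 means score at S517, F1772. After flipping Y the toolpath is (98.33,90.50) → (143.17,90.50) → (143.17,71.64) → (98.33,71.64) → (98.33,90.50), returning to the start.

Shape 2 is a line segment drawn with `<path>`. Its stroke #ff0000 means score at S517, F1772. After flipping Y the toolpath is (133.93,119.27) → (152.04,66.07).

Shape 3 is a circle drawn with `<circle>`. Its stroke #ff0000 means score at S517, F1772. After flipping Y the toolpath is (209.82,102.96) → (205.04,114.51) → (193.49,119.29) → (181.94,114.51) → (177.16,102.96) → (181.94,91.41) → (193.49,86.63) → (205.04,91.41) → (209.82,102.96), returning to the start.

Shape 4 is a rectangle drawn with `<polygon>`. Its stroke #ff0000 means score at S517, F1772. After flipping Y the toolpath is (6.69,108.53) → (77.07,108.53) → (77.07,96.82) → (6.69,96.82) → (6.69,108.53), returning to the start.

Shape 5 is a regular polygon drawn with `<polygon>`. Its stroke #ff0000 means score at S517, F1772. After flipping Y the toolpath is (215.20,62.82) → (234.20,61.67) → (223.71,45.79) → (215.20,62.82), returning to the start.

Shape 6 is a open polyline drawn with `<path>`. Its stroke #ff0000 means score at S517, F1772. After flipping Y the toolpath is (33.23,93.27) → (162.95,98.73) → (149.33,11.81).

Shape 7 is a rectangle drawn with `<polygon>`. Its stroke #ff0000 means score at S517, F1772. After flipping Y the toolpath is (50.95,118.29) → (64.39,118.29) → (64.39,93.57) → (50.95,93.57) → (50.95,118.29), returning to the start.

(Gcodetools for Inkscape — laser output)
G21
G90
G0 X98.33 Y90.50
M3 S517
G1 X143.17 Y90.50 F1772
G1 X143.17 Y71.64
G1 X98.33 Y71.64
G1 X98.33 Y90.50
G0 X133.93 Y119.27
M3 S517
G1 X152.04 Y66.07 F1772
G0 X209.82 Y102.96
M3 S517
G1 X205.04 Y114.51 F1772
G1 X193.49 Y119.29
G1 X181.94 Y114.51
G1 X177.16 Y102.96
G1 X181.94 Y91.41
G1 X193.49 Y86.63
G1 X205.04 Y91.41
G1 X209.82 Y102.96
G0 X6.69 Y108.53
M3 S517
G1 X77.07 Y108.53 F1772
G1 X77.07 Y96.82
G1 X6.69 Y96.82
G1 X6.69 Y108.53
G0 X215.20 Y62.82
M3 S517
G1 X234.20 Y61.67 F1772
G1 X223.71 Y45.79
G1 X215.20 Y62.82
G0 X33.23 Y93.27
M3 S517
G1 X162.95 Y98.73 F1772
G1 X149.33 Y11.81
G0 X50.95 Y118.29
M3 S517
G1 X64.39 Y118.29 F1772
G1 X64.39 Y93.57
G1 X50.95 Y93.57
G1 X50.95 Y118.29
M5
G0 X0.00 Y0.00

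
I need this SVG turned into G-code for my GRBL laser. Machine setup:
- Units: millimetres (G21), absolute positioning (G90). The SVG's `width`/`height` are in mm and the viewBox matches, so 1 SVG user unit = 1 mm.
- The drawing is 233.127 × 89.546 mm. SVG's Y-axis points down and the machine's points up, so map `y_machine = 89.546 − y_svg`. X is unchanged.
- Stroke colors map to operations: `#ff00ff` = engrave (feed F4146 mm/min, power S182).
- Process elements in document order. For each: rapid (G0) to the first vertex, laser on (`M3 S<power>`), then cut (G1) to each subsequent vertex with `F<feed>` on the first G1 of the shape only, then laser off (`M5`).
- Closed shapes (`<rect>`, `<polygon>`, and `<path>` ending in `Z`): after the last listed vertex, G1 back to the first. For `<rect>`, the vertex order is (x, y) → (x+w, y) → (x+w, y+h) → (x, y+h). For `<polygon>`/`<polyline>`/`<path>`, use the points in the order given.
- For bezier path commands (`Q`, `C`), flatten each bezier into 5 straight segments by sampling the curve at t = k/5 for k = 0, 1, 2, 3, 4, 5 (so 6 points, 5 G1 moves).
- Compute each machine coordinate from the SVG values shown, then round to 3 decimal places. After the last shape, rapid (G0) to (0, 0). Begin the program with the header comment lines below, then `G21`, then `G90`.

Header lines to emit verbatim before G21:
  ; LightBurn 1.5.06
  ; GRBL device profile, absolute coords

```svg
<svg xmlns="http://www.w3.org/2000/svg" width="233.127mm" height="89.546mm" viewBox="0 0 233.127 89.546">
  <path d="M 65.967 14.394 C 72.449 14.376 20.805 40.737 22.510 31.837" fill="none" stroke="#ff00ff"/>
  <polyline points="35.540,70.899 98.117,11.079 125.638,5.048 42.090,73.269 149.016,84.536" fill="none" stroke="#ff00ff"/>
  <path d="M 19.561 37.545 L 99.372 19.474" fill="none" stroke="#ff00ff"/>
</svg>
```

Since the viewBox matches the mm dimensions, user units are millimetres directly. The only transform is the Y-flip y_m = 89.546 − y_svg.

Shape 1 is a cubic bezier drawn with `<path>`. Its stroke #ff00ff means engrave at S182, F4146. After flipping Y the toolpath is (65.967,75.152) → (63.773,72.490) → (52.979,66.457) → (38.937,60.009) → (26.997,56.107) → (22.510,57.709).

Shape 2 is a open polyline drawn with `<polyline>`. Its stroke #ff00ff means engrave at S182, F4146. After flipping Y the toolpath is (35.540,18.647) → (98.117,78.467) → (125.638,84.498) → (42.090,16.277) → (149.016,5.010).

Shape 3 is a line segment drawn with `<path>`. Its stroke #ff00ff means engrave at S182, F4146. After flipping Y the toolpath is (19.561,52.001) → (99.372,70.072).

; LightBurn 1.5.06
; GRBL device profile, absolute coords
G21
G90
G0 X65.967 Y75.152
M3 S182
G1 X63.773 Y72.490 F4146
G1 X52.979 Y66.457
G1 X38.937 Y60.009
G1 X26.997 Y56.107
G1 X22.510 Y57.709
M5
G0 X35.540 Y18.647
M3 S182
G1 X98.117 Y78.467 F4146
G1 X125.638 Y84.498
G1 X42.090 Y16.277
G1 X149.016 Y5.010
M5
G0 X19.561 Y52.001
M3 S182
G1 X99.372 Y70.072 F4146
M5
G0 X0.000 Y0.000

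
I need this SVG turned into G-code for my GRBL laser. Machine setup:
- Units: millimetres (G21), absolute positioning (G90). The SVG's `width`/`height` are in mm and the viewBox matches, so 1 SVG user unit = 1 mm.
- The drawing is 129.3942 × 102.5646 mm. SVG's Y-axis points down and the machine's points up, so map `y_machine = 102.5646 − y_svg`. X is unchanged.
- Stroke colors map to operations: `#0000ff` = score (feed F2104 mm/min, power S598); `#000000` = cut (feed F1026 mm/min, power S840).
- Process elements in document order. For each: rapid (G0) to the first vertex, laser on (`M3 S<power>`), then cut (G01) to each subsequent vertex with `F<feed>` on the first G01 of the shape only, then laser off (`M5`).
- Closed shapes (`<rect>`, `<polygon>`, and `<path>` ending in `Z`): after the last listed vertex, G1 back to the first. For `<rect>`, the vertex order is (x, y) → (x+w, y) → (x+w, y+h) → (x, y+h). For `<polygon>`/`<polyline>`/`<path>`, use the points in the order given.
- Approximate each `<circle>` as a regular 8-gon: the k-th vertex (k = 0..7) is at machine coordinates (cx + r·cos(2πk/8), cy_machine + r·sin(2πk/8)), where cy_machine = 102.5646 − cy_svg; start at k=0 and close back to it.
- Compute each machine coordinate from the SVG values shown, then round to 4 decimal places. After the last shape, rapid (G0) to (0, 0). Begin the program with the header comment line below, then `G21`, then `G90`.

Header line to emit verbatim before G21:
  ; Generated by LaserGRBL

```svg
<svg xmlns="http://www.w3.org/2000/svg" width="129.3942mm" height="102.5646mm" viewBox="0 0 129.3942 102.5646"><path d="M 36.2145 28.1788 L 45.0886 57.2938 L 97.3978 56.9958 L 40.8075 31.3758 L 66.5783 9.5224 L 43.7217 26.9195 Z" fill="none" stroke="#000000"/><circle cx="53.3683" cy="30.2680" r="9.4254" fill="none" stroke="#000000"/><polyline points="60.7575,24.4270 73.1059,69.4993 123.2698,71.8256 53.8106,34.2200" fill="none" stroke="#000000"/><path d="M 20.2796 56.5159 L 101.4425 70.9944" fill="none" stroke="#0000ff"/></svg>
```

1 u = 1 mm; y_m = 102.5646 − y.

[1] `<path>` closed polygon, #000000→cut S840 F1026: (36.2145,74.3858) → (45.0886,45.2708) → (97.3978,45.5688) → (40.8075,71.1888) → (66.5783,93.0422) → (43.7217,75.6451) → (36.2145,74.3858) (closed)

[2] `<circle>` circle, #000000→cut S840 F1026: (62.7937,72.2966) → (60.0331,78.9614) → (53.3683,81.7220) → (46.7035,78.9614) → (43.9429,72.2966) → (46.7035,65.6318) → (53.3683,62.8712) → (60.0331,65.6318) → (62.7937,72.2966) (closed)

[3] `<polyline>` open polyline, #000000→cut S840 F1026: (60.7575,78.1376) → (73.1059,33.0653) → (123.2698,30.7390) → (53.8106,68.3446)

[4] `<path>` line segment, #0000ff→score S598 F2104: (20.2796,46.0487) → (101.4425,31.5702)

; Generated by LaserGRBL
G21
G90
G0 X36.2145 Y74.3858
M3 S840
G01 X45.0886 Y45.2708 F1026
G01 X97.3978 Y45.5688
G01 X40.8075 Y71.1888
G01 X66.5783 Y93.0422
G01 X43.7217 Y75.6451
G01 X36.2145 Y74.3858
M5
G0 X62.7937 Y72.2966
M3 S840
G01 X60.0331 Y78.9614 F1026
G01 X53.3683 Y81.7220
G01 X46.7035 Y78.9614
G01 X43.9429 Y72.2966
G01 X46.7035 Y65.6318
G01 X53.3683 Y62.8712
G01 X60.0331 Y65.6318
G01 X62.7937 Y72.2966
M5
G0 X60.7575 Y78.1376
M3 S840
G01 X73.1059 Y33.0653 F1026
G01 X123.2698 Y30.7390
G01 X53.8106 Y68.3446
M5
G0 X20.2796 Y46.0487
M3 S598
G01 X101.4425 Y31.5702 F2104
M5
G0 X0.0000 Y0.0000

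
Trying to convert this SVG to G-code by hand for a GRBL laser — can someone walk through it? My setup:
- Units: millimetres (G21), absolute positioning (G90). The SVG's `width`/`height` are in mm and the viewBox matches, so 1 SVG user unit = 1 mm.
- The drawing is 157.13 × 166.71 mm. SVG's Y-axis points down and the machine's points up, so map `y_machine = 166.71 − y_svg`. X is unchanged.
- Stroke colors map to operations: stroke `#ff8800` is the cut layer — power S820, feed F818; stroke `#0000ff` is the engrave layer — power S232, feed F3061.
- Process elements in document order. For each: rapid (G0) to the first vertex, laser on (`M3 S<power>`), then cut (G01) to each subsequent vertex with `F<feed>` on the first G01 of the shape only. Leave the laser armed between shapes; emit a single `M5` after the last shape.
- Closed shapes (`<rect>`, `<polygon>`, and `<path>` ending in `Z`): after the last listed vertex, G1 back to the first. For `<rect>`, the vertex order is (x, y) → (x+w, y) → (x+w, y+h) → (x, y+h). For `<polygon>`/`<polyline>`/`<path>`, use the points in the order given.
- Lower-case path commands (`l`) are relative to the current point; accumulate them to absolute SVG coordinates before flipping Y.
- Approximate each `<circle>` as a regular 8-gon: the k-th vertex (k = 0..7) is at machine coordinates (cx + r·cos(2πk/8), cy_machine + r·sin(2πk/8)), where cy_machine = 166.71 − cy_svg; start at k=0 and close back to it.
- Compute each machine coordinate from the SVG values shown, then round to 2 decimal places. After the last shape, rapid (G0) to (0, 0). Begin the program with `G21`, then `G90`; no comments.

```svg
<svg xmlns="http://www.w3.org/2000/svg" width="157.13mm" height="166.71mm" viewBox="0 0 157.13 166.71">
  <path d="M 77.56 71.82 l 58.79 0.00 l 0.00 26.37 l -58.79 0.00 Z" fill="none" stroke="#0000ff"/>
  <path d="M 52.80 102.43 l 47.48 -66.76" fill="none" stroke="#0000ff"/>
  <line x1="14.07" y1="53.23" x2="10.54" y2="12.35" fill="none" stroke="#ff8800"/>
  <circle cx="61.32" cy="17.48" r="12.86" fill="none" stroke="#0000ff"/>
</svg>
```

1 u = 1 mm; y_m = 166.71 − y.

[1] `<path>` rectangle, #0000ff→engrave S232 F3061: (77.56,94.89) → (136.35,94.89) → (136.35,68.52) → (77.56,68.52) → (77.56,94.89) (closed)

[2] `<path>` line segment, #0000ff→engrave S232 F3061: (52.80,64.28) → (100.28,131.04)

[3] `<line>` line segment, #ff8800→cut S820 F818: (14.07,113.48) → (10.54,154.36)

[4] `<circle>` circle, #0000ff→engrave S232 F3061: (74.18,149.23) → (70.41,158.32) → (61.32,162.09) → (52.23,158.32) → (48.46,149.23) → (52.23,140.14) → (61.32,136.37) → (70.41,140.14) → (74.18,149.23) (closed)

G21
G90
G0 X77.56 Y94.89
M3 S232
G01 X136.35 Y94.89 F3061
G01 X136.35 Y68.52
G01 X77.56 Y68.52
G01 X77.56 Y94.89
G0 X52.80 Y64.28
M3 S232
G01 X100.28 Y131.04 F3061
G0 X14.07 Y113.48
M3 S820
G01 X10.54 Y154.36 F818
G0 X74.18 Y149.23
M3 S232
G01 X70.41 Y158.32 F3061
G01 X61.32 Y162.09
G01 X52.23 Y158.32
G01 X48.46 Y149.23
G01 X52.23 Y140.14
G01 X61.32 Y136.37
G01 X70.41 Y140.14
G01 X74.18 Y149.23
M5
G0 X0.00 Y0.00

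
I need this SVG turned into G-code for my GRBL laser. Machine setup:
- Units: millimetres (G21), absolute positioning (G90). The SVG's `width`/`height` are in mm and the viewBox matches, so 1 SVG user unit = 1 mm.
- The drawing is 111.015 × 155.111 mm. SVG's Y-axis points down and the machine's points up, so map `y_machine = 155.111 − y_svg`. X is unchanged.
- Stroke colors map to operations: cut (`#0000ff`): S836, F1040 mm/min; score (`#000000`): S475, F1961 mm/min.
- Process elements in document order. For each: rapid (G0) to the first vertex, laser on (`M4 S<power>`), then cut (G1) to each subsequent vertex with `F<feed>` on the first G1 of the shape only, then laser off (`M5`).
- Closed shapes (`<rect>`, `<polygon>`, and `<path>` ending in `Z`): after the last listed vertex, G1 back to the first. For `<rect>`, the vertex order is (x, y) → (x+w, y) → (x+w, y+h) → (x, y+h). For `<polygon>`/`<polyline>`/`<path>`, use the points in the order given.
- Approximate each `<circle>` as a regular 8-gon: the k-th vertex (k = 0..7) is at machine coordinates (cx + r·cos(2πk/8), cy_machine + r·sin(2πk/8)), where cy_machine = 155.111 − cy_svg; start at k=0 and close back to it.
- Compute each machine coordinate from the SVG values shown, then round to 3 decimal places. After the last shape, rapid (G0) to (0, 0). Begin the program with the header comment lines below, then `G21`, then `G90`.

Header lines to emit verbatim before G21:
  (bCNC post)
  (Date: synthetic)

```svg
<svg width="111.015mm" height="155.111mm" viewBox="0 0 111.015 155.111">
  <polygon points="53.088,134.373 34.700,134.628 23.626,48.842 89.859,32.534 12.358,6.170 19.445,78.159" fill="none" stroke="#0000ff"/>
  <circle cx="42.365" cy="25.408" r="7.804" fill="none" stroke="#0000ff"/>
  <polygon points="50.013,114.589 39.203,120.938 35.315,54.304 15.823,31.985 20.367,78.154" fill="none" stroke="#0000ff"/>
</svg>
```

(bCNC post)
(Date: synthetic)
G21
G90
G0 X53.088 Y20.738
M4 S836
G1 X34.700 Y20.483 F1040
G1 X23.626 Y106.269
G1 X89.859 Y122.577
G1 X12.358 Y148.941
G1 X19.445 Y76.952
G1 X53.088 Y20.738
M5
G0 X50.169 Y129.703
M4 S836
G1 X47.883 Y135.221 F1040
G1 X42.365 Y137.507
G1 X36.847 Y135.221
G1 X34.561 Y129.703
G1 X36.847 Y124.185
G1 X42.365 Y121.899
G1 X47.883 Y124.185
G1 X50.169 Y129.703
M5
G0 X50.013 Y40.522
M4 S836
G1 X39.203 Y34.173 F1040
G1 X35.315 Y100.807
G1 X15.823 Y123.126
G1 X20.367 Y76.957
G1 X50.013 Y40.522
M5
G0 X0.000 Y0.000

1 u = 1 mm; y_m = 155.111 − y.

[1] `<polygon>` closed polygon, #0000ff→cut S836 F1040: (53.088,20.738) → (34.700,20.483) → (23.626,106.269) → (89.859,122.577) → (12.358,148.941) → (19.445,76.952) → (53.088,20.738) (closed)

[2] `<circle>` circle, #0000ff→cut S836 F1040: (50.169,129.703) → (47.883,135.221) → (42.365,137.507) → (36.847,135.221) → (34.561,129.703) → (36.847,124.185) → (42.365,121.899) → (47.883,124.185) → (50.169,129.703) (closed)

[3] `<polygon>` closed polygon, #0000ff→cut S836 F1040: (50.013,40.522) → (39.203,34.173) → (35.315,100.807) → (15.823,123.126) → (20.367,76.957) → (50.013,40.522) (closed)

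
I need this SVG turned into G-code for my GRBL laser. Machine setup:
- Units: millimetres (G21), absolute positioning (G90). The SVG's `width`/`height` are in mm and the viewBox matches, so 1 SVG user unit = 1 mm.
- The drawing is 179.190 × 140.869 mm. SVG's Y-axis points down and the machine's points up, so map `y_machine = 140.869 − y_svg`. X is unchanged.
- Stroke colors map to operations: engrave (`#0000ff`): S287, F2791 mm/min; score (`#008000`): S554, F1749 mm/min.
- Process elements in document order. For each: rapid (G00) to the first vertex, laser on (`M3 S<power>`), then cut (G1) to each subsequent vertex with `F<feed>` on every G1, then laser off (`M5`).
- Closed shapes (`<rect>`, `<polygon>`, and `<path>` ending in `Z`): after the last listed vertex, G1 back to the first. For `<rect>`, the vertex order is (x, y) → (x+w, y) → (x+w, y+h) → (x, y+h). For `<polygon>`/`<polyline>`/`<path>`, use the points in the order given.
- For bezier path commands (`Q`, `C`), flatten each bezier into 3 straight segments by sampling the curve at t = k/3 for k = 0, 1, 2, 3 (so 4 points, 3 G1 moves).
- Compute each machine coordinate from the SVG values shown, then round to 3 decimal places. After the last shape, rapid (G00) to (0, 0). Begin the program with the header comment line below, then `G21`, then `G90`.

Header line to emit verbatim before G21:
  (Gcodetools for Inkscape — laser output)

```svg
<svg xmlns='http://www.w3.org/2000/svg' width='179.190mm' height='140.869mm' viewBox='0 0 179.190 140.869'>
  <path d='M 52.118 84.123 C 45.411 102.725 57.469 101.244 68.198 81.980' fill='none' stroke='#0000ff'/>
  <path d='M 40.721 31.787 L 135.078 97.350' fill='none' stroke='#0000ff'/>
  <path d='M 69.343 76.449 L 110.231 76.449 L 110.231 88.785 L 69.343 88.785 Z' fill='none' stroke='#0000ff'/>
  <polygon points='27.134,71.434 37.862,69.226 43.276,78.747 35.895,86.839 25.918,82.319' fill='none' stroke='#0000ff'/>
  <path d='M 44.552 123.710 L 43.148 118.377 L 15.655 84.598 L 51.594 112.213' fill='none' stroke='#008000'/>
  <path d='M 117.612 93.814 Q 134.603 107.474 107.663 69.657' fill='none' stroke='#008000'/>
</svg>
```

viewBox `0 0 179.190 140.869` with mm width/height → 1 unit = 1 mm. Flip: y_m = 140.869 − y_svg.

**Shape 1** — `<path>` cubic bezier, stroke `#0000ff` → engrave (S287, F2791). Control points (SVG): P0=(52.118,84.123), P1=(45.411,102.725), P2=(57.469,101.244), P3=(68.198,81.980); sampled at t=k/3. Machine vertices: (52.118,56.746) → (50.922,44.753) → (57.770,45.638) → (68.198,58.889). Open path.

**Shape 2** — `<path>` line segment, stroke `#0000ff` → engrave (S287, F2791). Machine vertices: (40.721,109.082) → (135.078,43.519). Open path.

**Shape 3** — `<path>` rectangle, stroke `#0000ff` → engrave (S287, F2791). Machine vertices: (69.343,64.420) → (110.231,64.420) → (110.231,52.084) → (69.343,52.084) → (69.343,64.420). Closed: final G1 returns to the first vertex.

**Shape 4** — `<polygon>` regular polygon, stroke `#0000ff` → engrave (S287, F2791). Machine vertices: (27.134,69.435) → (37.862,71.643) → (43.276,62.122) → (35.895,54.030) → (25.918,58.550) → (27.134,69.435). Closed: final G1 returns to the first vertex.

**Shape 5** — `<path>` open polyline, stroke `#008000` → score (S554, F1749). Machine vertices: (44.552,17.159) → (43.148,22.492) → (15.655,56.271) → (51.594,28.656). Open path.

**Shape 6** — `<path>` quadratic bezier, stroke `#008000` → score (S554, F1749). Control points (SVG): P0=(117.612,93.814), P1=(134.603,107.474), P2=(107.663,69.657); sampled at t=k/3. Machine vertices: (117.612,47.055) → (124.058,43.668) → (120.742,51.720) → (107.663,71.212). Open path.

(Gcodetools for Inkscape — laser output)
G21
G90
G00 X52.118 Y56.746
M3 S287
G1 X50.922 Y44.753 F2791
G1 X57.770 Y45.638 F2791
G1 X68.198 Y58.889 F2791
M5
G00 X40.721 Y109.082
M3 S287
G1 X135.078 Y43.519 F2791
M5
G00 X69.343 Y64.420
M3 S287
G1 X110.231 Y64.420 F2791
G1 X110.231 Y52.084 F2791
G1 X69.343 Y52.084 F2791
G1 X69.343 Y64.420 F2791
M5
G00 X27.134 Y69.435
M3 S287
G1 X37.862 Y71.643 F2791
G1 X43.276 Y62.122 F2791
G1 X35.895 Y54.030 F2791
G1 X25.918 Y58.550 F2791
G1 X27.134 Y69.435 F2791
M5
G00 X44.552 Y17.159
M3 S554
G1 X43.148 Y22.492 F1749
G1 X15.655 Y56.271 F1749
G1 X51.594 Y28.656 F1749
M5
G00 X117.612 Y47.055
M3 S554
G1 X124.058 Y43.668 F1749
G1 X120.742 Y51.720 F1749
G1 X107.663 Y71.212 F1749
M5
G00 X0.000 Y0.000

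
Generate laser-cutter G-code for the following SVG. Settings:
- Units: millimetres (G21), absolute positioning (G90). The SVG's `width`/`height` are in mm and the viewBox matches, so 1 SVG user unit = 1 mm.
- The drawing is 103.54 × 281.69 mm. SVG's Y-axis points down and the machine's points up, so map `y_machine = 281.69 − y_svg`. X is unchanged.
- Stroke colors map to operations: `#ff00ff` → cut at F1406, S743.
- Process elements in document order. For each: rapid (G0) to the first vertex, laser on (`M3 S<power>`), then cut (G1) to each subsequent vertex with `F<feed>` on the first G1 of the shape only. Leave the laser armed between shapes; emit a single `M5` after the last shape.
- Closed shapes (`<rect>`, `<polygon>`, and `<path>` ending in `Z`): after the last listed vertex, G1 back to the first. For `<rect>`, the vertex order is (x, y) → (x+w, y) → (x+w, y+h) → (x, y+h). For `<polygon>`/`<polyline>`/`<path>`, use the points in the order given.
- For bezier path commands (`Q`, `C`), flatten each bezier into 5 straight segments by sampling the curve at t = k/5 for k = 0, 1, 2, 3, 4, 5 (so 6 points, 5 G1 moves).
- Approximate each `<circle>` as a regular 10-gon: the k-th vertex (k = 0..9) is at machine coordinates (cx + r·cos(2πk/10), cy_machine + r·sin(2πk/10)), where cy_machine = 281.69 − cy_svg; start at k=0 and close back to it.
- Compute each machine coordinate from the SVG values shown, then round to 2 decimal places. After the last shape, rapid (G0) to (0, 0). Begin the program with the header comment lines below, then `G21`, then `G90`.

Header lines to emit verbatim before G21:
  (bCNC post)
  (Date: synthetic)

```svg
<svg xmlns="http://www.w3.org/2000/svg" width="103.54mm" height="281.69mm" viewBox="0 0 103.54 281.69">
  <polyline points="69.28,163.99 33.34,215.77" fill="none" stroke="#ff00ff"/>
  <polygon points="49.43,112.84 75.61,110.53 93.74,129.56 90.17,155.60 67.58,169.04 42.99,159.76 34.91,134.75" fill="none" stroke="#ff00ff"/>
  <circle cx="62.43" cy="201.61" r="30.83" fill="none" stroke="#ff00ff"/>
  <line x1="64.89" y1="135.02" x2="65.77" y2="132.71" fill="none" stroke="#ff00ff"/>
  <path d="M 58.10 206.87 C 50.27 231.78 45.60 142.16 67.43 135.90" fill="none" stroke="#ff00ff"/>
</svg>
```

(bCNC post)
(Date: synthetic)
G21
G90
G0 X69.28 Y117.70
M3 S743
G1 X33.34 Y65.92 F1406
G0 X49.43 Y168.85
M3 S743
G1 X75.61 Y171.16 F1406
G1 X93.74 Y152.13
G1 X90.17 Y126.09
G1 X67.58 Y112.65
G1 X42.99 Y121.93
G1 X34.91 Y146.94
G1 X49.43 Y168.85
G0 X93.26 Y80.08
M3 S743
G1 X87.37 Y98.20 F1406
G1 X71.96 Y109.40
G1 X52.90 Y109.40
G1 X37.49 Y98.20
G1 X31.60 Y80.08
G1 X37.49 Y61.96
G1 X52.90 Y50.76
G1 X71.96 Y50.76
G1 X87.37 Y61.96
G1 X93.26 Y80.08
G0 X64.89 Y146.67
M3 S743
G1 X65.77 Y148.98 F1406
G0 X58.10 Y74.82
M3 S743
G1 X53.97 Y72.03 F1406
G1 X51.71 Y87.24
G1 X52.46 Y110.93
G1 X57.33 Y133.61
G1 X67.43 Y145.79
M5
G0 X0.00 Y0.00

1 u = 1 mm; y_m = 281.69 − y.

[1] `<polyline>` line segment, #ff00ff→cut S743 F1406: (69.28,117.70) → (33.34,65.92)

[2] `<polygon>` regular polygon, #ff00ff→cut S743 F1406: (49.43,168.85) → (75.61,171.16) → (93.74,152.13) → (90.17,126.09) → (67.58,112.65) → (42.99,121.93) → (34.91,146.94) → (49.43,168.85) (closed)

[3] `<circle>` circle, #ff00ff→cut S743 F1406: (93.26,80.08) → (87.37,98.20) → (71.96,109.40) → (52.90,109.40) → (37.49,98.20) → (31.60,80.08) → (37.49,61.96) → (52.90,50.76) → (71.96,50.76) → (87.37,61.96) → (93.26,80.08) (closed)

[4] `<line>` line segment, #ff00ff→cut S743 F1406: (64.89,146.67) → (65.77,148.98)

[5] `<path>` cubic bezier, #ff00ff→cut S743 F1406: (58.10,74.82) → (53.97,72.03) → (51.71,87.24) → (52.46,110.93) → (57.33,133.61) → (67.43,145.79)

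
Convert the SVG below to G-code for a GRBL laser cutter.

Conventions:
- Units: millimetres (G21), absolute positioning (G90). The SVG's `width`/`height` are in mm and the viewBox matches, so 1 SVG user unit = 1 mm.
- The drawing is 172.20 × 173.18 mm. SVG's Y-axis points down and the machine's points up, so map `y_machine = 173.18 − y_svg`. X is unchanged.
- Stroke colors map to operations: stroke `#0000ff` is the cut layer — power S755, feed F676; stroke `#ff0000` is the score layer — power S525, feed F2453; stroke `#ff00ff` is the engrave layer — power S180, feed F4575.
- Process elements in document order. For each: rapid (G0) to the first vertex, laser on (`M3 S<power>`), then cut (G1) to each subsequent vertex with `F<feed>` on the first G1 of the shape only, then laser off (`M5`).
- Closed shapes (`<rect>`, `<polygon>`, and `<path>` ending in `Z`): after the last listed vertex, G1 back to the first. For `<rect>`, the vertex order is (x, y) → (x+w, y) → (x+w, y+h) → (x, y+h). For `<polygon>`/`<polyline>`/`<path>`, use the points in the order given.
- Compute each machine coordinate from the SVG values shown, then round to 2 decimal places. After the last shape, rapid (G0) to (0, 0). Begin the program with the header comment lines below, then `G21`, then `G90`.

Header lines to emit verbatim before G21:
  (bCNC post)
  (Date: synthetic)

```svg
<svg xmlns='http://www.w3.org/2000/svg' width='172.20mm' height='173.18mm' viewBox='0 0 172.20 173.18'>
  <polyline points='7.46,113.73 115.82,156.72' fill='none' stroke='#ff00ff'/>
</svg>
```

(bCNC post)
(Date: synthetic)
G21
G90
G0 X7.46 Y59.45
M3 S180
G1 X115.82 Y16.46 F4575
M5
G0 X0.00 Y0.00

1 u = 1 mm; y_m = 173.18 − y.

[1] `<polyline>` line segment, #ff00ff→engrave S180 F4575: (7.46,59.45) → (115.82,16.46)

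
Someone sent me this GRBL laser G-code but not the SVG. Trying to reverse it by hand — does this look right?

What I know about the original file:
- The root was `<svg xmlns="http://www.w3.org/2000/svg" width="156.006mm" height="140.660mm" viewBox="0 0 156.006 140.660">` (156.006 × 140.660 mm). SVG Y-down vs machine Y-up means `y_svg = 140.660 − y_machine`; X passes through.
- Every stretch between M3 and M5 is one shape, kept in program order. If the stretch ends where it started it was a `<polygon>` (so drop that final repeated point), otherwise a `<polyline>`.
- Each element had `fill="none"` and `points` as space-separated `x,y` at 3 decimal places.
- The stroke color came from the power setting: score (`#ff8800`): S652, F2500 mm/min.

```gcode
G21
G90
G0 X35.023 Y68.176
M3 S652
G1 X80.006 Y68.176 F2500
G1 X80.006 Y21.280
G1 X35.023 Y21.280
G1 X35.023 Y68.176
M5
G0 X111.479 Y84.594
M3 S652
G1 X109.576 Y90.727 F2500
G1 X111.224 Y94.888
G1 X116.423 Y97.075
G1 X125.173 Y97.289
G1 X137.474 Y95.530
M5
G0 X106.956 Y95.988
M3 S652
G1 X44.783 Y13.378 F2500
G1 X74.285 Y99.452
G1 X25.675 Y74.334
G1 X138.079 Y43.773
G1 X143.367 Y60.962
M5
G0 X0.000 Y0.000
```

Machine Y-up, SVG Y-down with viewBox height 140.660, so y_svg = 140.660 − y_machine; X carries over. Every run uses S652, so all elements get stroke `#ff8800` (score).

Run 1: The run returns to its start, so emit a `<polygon>` with points (Y-flipped): 35.023,72.484 80.006,72.484 80.006,119.380 35.023,119.380.

Run 2: The run is open, so emit a `<polyline>` with points (Y-flipped): 111.479,56.066 109.576,49.933 111.224,45.772 116.423,43.585 125.173,43.371 137.474,45.130.

Run 3: The run is open, so emit a `<polyline>` with points (Y-flipped): 106.956,44.672 44.783,127.282 74.285,41.208 25.675,66.326 138.079,96.887 143.367,79.698.

<svg xmlns="http://www.w3.org/2000/svg" width="156.006mm" height="140.660mm" viewBox="0 0 156.006 140.660">
  <polygon points="35.023,72.484 80.006,72.484 80.006,119.380 35.023,119.380" fill="none" stroke="#ff8800"/>
  <polyline points="111.479,56.066 109.576,49.933 111.224,45.772 116.423,43.585 125.173,43.371 137.474,45.130" fill="none" stroke="#ff8800"/>
  <polyline points="106.956,44.672 44.783,127.282 74.285,41.208 25.675,66.326 138.079,96.887 143.367,79.698" fill="none" stroke="#ff8800"/>
</svg>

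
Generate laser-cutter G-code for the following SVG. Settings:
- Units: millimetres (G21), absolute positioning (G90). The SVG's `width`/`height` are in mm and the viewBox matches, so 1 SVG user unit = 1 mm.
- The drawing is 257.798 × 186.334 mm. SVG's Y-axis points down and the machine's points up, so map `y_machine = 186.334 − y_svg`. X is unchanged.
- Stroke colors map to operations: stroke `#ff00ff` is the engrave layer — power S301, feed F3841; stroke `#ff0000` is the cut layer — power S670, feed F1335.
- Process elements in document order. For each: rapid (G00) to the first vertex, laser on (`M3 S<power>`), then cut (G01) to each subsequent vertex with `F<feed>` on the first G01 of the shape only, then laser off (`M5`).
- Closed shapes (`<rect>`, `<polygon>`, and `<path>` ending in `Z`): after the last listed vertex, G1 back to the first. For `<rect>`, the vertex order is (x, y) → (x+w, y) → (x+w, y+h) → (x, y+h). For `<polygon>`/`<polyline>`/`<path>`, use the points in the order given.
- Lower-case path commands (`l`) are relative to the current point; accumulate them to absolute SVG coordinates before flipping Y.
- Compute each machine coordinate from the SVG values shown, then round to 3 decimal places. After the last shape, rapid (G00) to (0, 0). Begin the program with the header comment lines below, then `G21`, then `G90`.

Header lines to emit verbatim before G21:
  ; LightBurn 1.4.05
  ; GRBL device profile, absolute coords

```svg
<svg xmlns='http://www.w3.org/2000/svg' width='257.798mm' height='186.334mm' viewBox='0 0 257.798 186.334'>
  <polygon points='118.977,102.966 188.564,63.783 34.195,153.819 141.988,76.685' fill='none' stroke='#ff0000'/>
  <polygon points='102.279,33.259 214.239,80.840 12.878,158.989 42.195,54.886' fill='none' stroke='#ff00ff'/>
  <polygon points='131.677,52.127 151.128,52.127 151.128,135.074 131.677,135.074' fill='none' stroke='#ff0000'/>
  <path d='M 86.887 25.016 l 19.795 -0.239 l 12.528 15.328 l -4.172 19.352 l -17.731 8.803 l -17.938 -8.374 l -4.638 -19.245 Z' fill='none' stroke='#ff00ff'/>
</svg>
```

Since the viewBox matches the mm dimensions, user units are millimetres directly. The only transform is the Y-flip y_m = 186.334 − y_svg.

Shape 1 is a closed polygon drawn with `<polygon>`. Its stroke #ff0000 means cut at S670, F1335. After flipping Y the toolpath is (118.977,83.368) → (188.564,122.551) → (34.195,32.515) → (141.988,109.649) → (118.977,83.368), returning to the start.

Shape 2 is a closed polygon drawn with `<polygon>`. Its stroke #ff00ff means engrave at S301, F3841. After flipping Y the toolpath is (102.279,153.075) → (214.239,105.494) → (12.878,27.345) → (42.195,131.448) → (102.279,153.075), returning to the start.

Shape 3 is a rectangle drawn with `<polygon>`. Its stroke #ff0000 means cut at S670, F1335. After flipping Y the toolpath is (131.677,134.207) → (151.128,134.207) → (151.128,51.260) → (131.677,51.260) → (131.677,134.207), returning to the start.

Shape 4 is a regular polygon drawn with `<path>`. Its stroke #ff00ff means engrave at S301, F3841. After flipping Y the toolpath is (86.887,161.318) → (106.682,161.557) → (119.210,146.229) → (115.038,126.877) → (97.307,118.074) → (79.369,126.448) → (74.731,145.693) → (86.887,161.318), returning to the start.

; LightBurn 1.4.05
; GRBL device profile, absolute coords
G21
G90
G00 X118.977 Y83.368
M3 S670
G01 X188.564 Y122.551 F1335
G01 X34.195 Y32.515
G01 X141.988 Y109.649
G01 X118.977 Y83.368
M5
G00 X102.279 Y153.075
M3 S301
G01 X214.239 Y105.494 F3841
G01 X12.878 Y27.345
G01 X42.195 Y131.448
G01 X102.279 Y153.075
M5
G00 X131.677 Y134.207
M3 S670
G01 X151.128 Y134.207 F1335
G01 X151.128 Y51.260
G01 X131.677 Y51.260
G01 X131.677 Y134.207
M5
G00 X86.887 Y161.318
M3 S301
G01 X106.682 Y161.557 F3841
G01 X119.210 Y146.229
G01 X115.038 Y126.877
G01 X97.307 Y118.074
G01 X79.369 Y126.448
G01 X74.731 Y145.693
G01 X86.887 Y161.318
M5
G00 X0.000 Y0.000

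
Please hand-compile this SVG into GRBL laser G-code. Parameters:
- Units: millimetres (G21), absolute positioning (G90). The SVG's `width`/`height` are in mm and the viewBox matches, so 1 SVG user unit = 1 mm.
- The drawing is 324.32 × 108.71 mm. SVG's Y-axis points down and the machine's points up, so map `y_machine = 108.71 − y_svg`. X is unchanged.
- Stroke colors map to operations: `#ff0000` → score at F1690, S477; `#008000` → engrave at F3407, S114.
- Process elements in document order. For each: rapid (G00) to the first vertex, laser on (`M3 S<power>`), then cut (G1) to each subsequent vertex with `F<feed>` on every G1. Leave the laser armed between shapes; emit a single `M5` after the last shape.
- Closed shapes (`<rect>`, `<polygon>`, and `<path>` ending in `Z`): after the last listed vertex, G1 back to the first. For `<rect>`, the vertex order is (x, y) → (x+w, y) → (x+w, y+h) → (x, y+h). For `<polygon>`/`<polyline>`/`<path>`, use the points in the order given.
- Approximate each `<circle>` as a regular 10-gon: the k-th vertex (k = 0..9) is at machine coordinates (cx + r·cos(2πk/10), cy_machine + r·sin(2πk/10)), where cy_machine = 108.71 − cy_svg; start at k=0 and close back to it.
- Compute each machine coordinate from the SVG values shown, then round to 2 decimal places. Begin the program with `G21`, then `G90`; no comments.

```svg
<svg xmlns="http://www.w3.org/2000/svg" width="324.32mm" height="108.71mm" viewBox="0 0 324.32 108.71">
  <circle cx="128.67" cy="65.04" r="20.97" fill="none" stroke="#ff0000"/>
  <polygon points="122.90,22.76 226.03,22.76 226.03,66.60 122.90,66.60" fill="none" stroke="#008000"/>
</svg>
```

Since the viewBox matches the mm dimensions, user units are millimetres directly. The only transform is the Y-flip y_m = 108.71 − y_svg.

Shape 1 is a circle drawn with `<circle>`. Its stroke #ff0000 means score at S477, F1690. After flipping Y the toolpath is (149.64,43.67) → (145.64,56.00) → (135.15,63.61) → (122.19,63.61) → (111.70,56.00) → (107.70,43.67) → (111.70,31.34) → (122.19,23.73) → (135.15,23.73) → (145.64,31.34) → (149.64,43.67), returning to the start.

Shape 2 is a rectangle drawn with `<polygon>`. Its stroke #008000 means engrave at S114, F3407. After flipping Y the toolpath is (122.90,85.95) → (226.03,85.95) → (226.03,42.11) → (122.90,42.11) → (122.90,85.95), returning to the start.

G21
G90
G00 X149.64 Y43.67
M3 S477
G1 X145.64 Y56.00 F1690
G1 X135.15 Y63.61 F1690
G1 X122.19 Y63.61 F1690
G1 X111.70 Y56.00 F1690
G1 X107.70 Y43.67 F1690
G1 X111.70 Y31.34 F1690
G1 X122.19 Y23.73 F1690
G1 X135.15 Y23.73 F1690
G1 X145.64 Y31.34 F1690
G1 X149.64 Y43.67 F1690
G00 X122.90 Y85.95
M3 S114
G1 X226.03 Y85.95 F3407
G1 X226.03 Y42.11 F3407
G1 X122.90 Y42.11 F3407
G1 X122.90 Y85.95 F3407
M5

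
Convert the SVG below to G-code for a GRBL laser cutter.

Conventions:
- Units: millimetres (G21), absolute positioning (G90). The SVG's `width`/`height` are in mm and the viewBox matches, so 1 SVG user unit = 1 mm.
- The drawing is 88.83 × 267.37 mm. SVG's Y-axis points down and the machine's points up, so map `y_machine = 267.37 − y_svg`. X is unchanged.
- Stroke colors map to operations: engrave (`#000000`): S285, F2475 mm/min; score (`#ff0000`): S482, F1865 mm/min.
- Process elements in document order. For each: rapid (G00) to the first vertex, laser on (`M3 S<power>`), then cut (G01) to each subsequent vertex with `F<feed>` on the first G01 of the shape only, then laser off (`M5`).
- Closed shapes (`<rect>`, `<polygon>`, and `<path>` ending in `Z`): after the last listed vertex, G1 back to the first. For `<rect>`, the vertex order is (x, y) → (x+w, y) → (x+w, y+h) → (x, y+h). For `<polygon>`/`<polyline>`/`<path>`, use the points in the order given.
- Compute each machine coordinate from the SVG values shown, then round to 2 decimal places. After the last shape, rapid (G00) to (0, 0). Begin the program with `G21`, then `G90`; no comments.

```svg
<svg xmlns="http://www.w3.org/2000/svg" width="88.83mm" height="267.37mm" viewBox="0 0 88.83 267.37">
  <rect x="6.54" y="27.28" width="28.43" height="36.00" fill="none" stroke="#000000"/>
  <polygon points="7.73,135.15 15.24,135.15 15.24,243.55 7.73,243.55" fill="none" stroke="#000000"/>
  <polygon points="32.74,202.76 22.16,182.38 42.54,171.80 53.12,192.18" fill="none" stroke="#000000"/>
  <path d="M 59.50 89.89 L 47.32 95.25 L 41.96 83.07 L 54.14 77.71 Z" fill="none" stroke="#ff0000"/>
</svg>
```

G21
G90
G00 X6.54 Y240.09
M3 S285
G01 X34.97 Y240.09 F2475
G01 X34.97 Y204.09
G01 X6.54 Y204.09
G01 X6.54 Y240.09
M5
G00 X7.73 Y132.22
M3 S285
G01 X15.24 Y132.22 F2475
G01 X15.24 Y23.82
G01 X7.73 Y23.82
G01 X7.73 Y132.22
M5
G00 X32.74 Y64.61
M3 S285
G01 X22.16 Y84.99 F2475
G01 X42.54 Y95.57
G01 X53.12 Y75.19
G01 X32.74 Y64.61
M5
G00 X59.50 Y177.48
M3 S482
G01 X47.32 Y172.12 F1865
G01 X41.96 Y184.30
G01 X54.14 Y189.66
G01 X59.50 Y177.48
M5
G00 X0.00 Y0.00

Since the viewBox matches the mm dimensions, user units are millimetres directly. The only transform is the Y-flip y_m = 267.37 − y_svg.

Shape 1 is a rectangle drawn with `<rect>`. Its stroke #000000 means engrave at S285, F2475. After flipping Y the toolpath is (6.54,240.09) → (34.97,240.09) → (34.97,204.09) → (6.54,204.09) → (6.54,240.09), returning to the start.

Shape 2 is a rectangle drawn with `<polygon>`. Its stroke #000000 means engrave at S285, F2475. After flipping Y the toolpath is (7.73,132.22) → (15.24,132.22) → (15.24,23.82) → (7.73,23.82) → (7.73,132.22), returning to the start.

Shape 3 is a regular polygon drawn with `<polygon>`. Its stroke #000000 means engrave at S285, F2475. After flipping Y the toolpath is (32.74,64.61) → (22.16,84.99) → (42.54,95.57) → (53.12,75.19) → (32.74,64.61), returning to the start.

Shape 4 is a regular polygon drawn with `<path>`. Its stroke #ff0000 means score at S482, F1865. After flipping Y the toolpath is (59.50,177.48) → (47.32,172.12) → (41.96,184.30) → (54.14,189.66) → (59.50,177.48), returning to the start.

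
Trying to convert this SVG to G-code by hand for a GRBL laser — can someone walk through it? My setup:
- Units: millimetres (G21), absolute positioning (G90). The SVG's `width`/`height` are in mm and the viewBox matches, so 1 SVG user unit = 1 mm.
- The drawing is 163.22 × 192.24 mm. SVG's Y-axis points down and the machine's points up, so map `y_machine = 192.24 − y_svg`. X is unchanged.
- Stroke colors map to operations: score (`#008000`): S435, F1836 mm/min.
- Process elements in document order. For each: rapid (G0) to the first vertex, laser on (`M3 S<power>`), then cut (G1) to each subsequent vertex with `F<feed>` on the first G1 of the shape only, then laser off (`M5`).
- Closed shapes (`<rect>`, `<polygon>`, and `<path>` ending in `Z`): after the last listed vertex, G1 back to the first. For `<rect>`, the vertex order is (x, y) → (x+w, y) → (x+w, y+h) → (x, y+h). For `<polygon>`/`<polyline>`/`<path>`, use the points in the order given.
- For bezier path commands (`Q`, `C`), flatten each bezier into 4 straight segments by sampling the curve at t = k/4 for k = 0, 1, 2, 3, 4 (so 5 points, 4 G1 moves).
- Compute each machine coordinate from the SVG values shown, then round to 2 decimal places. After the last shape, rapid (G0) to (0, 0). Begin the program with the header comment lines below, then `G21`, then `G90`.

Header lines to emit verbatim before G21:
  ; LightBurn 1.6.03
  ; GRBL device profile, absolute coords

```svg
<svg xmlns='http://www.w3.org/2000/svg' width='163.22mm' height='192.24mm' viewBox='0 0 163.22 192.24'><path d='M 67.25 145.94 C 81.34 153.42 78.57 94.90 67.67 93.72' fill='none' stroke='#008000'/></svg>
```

viewBox `0 0 163.22 192.24` with mm width/height → 1 unit = 1 mm. Flip: y_m = 192.24 − y_svg.

**Shape 1** — `<path>` cubic bezier, stroke `#008000` → score (S435, F1836). Control points (SVG): P0=(67.25,145.94), P1=(81.34,153.42), P2=(78.57,94.90), P3=(67.67,93.72); sampled at t=k/4. Machine vertices: (67.25,46.30) → (74.79,51.14) → (76.83,69.16) → (74.18,88.81) → (67.67,98.52). Open path.

; LightBurn 1.6.03
; GRBL device profile, absolute coords
G21
G90
G0 X67.25 Y46.30
M3 S435
G1 X74.79 Y51.14 F1836
G1 X76.83 Y69.16
G1 X74.18 Y88.81
G1 X67.67 Y98.52
M5
G0 X0.00 Y0.00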